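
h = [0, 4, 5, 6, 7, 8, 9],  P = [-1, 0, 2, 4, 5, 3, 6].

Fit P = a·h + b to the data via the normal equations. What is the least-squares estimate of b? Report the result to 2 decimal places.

Sums needed: Σh·h = 271, Σh = 39, Σ1 = 7.
Moment sums: Σh·P = 147, ΣP = 19.
MᵀM·[a, b]ᵀ = MᵀP becomes [[271, 39]; [39, 7]]·[a, b]ᵀ = [147, 19]ᵀ.
Eliminating b: 7·(row 1) − 39·(row 2) gives 376·a = 7·147 − 39·19 = 288, so a = 36/47.
Then b = (19 − 39·(36/47))/7 = -73/47.

b = -1.55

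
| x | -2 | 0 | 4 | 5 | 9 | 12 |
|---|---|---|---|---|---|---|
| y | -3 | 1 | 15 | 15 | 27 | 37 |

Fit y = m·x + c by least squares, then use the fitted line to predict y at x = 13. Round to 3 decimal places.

ŷ = 39.177

The normal equations are: 270·m + 28·c = 828;  28·m + 6·c = 92.
(Σx·x = 270, Σx = 28, Σ1 = 6, Σx·y = 828, Σy = 92.)
det = 270·6 − 28² = 836.
m = (828·6 − 28·92)/836 = 598/209; c = (270·92 − 28·828)/836 = 414/209.
At x = 13: ŷ = (598/209)·(13) + (414/209)·(1) = 8188/209.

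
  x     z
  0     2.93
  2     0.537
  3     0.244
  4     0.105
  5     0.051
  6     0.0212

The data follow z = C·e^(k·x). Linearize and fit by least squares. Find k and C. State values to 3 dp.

With ln zᵢ as the transformed response and xᵢ as the regressor:
Σx = 20.0000, Σ(x)² = 90.0000, Σln z = -10.0408, Σx·ln z = -52.4926.
Equations: 90.0000·k + 20.0000·ln C = -52.4926;  20.0000·k + 6·ln C = -10.0408.
Δ = 90.0000·6 − (20.0000)² = 140.0000; k = (-52.4926·6 − 20.0000·-10.0408)/140.0000 = -0.81528, ln C = (90.0000·-10.0408 − 20.0000·-52.4926)/140.0000 = 1.04413, so C = exp(1.04413) = 2.84094.

k = -0.815, C = 2.841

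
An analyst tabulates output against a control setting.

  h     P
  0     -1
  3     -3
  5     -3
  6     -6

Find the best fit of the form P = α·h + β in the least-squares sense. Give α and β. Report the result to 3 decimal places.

α = -0.690, β = -0.833

Compute the Gram sums: Σh·h = 70, Σh = 14, Σ1 = 4.
Moment sums: Σh·P = -60, ΣP = -13.
Determinant 70·4 − 14² = 84.
α = ((-60)·4 − 14·(-13))/84 = -29/42; β = (70·(-13) − 14·(-60))/84 = -5/6.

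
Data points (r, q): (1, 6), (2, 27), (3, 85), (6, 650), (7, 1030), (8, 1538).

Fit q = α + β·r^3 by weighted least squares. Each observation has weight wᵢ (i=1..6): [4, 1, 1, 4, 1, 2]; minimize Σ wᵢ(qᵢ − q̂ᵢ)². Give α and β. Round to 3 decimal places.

α = 2.996, β = 2.997

Entries of AᵀWA: Σwᵢ·1 = 13, Σwᵢ·r^3 = 2270, Σwᵢ·r^3·r^3 = 829358.
Right-hand side: Σwᵢ·q = 6842, Σwᵢ·r^3·q = 2492337.
So AᵀWA·[α, β]ᵀ = AᵀWq: [[13, 2270]; [2270, 829358]]·[α, β]ᵀ = [6842, 2492337]ᵀ.
Determinant 13·829358 − 2270² = 5628754.
α = (6842·829358 − 2270·2492337)/5628754 = 8431223/2814377; β = (13·2492337 − 2270·6842)/5628754 = 16869041/5628754.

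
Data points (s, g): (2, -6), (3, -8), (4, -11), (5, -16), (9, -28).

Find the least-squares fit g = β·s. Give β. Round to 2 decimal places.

AᵀA·[β]ᵀ = Aᵀg reads: 135·β = -412.
(Σs·s = 135, Σs·g = -412.)
β = (-412)/135 = -3.05185.

β = -3.05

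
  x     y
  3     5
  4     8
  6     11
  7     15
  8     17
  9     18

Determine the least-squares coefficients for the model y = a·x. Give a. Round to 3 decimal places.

a = 2.024

The normal equations are: 255·a = 516.
a = 516/255 = 2.02353.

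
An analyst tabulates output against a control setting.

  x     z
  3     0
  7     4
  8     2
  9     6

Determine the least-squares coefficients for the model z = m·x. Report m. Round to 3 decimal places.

Sums needed: Σx·x = 203.
Right-hand side: Σx·z = 98.
Normal equations: [[203]]·[m]ᵀ = [98]ᵀ.
m = 98/203 = 0.482759.

m = 0.483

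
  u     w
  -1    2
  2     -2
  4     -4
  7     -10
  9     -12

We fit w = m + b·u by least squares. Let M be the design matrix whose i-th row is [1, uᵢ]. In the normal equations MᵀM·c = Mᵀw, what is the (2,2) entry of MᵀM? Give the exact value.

151

Row 2 ↔ basis u, column 2 ↔ basis u, so (MᵀM)_{2,2} = Σᵢ (u)·(u) = (-1)·(-1) + (2)·(2) + (4)·(4) + (7)·(7) + (9)·(9) = 151.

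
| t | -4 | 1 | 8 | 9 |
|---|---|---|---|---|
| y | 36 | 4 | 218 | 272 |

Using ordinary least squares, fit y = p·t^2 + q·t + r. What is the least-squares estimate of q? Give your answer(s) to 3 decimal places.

MᵀM·[p, q, r]ᵀ = Mᵀy reads: 10914·p + 1178·q + 162·r = 36564;  1178·p + 162·q + 14·r = 4052;  162·p + 14·q + 4·r = 530.
Row-reducing yields p = 90955/29642, q = 84513/29642, r = -25954/14821.

q = 2.851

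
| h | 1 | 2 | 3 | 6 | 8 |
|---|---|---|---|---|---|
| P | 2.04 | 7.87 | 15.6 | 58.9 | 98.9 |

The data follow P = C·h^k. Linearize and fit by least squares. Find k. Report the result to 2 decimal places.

Taking logs, ln P = k·ln h + ln C, so regress ln P on ln h.
Σln h = 5.6630, Σ(ln h)² = 9.2219, Σln P = 14.1932, Σln h·ln P = 21.3043.
Equations: 9.2219·k + 5.6630·ln C = 21.3043;  5.6630·k + 5·ln C = 14.1932.
Slope k = (n·Σln h·ln P − Σln h·Σln P)/(n·Σ(ln h)² − (Σln h)²) = (5·21.3043 − 5.6630·14.1932)/14.0403 = 1.86220; ln C = (Σln P − k·Σln h)/n = 0.72954.

k = 1.86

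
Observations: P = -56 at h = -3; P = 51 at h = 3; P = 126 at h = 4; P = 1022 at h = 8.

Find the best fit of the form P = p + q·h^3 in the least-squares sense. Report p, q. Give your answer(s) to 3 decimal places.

With design matrix A, AᵀA = [[4, 576]; [576, 267698]] and AᵀP = [1143, 534217]ᵀ.
Determinant 4·267698 − 576² = 739016.
p = (1143·267698 − 576·534217)/739016 = -865089/369508; q = (4·534217 − 576·1143)/739016 = 369625/184754.

p = -2.341, q = 2.001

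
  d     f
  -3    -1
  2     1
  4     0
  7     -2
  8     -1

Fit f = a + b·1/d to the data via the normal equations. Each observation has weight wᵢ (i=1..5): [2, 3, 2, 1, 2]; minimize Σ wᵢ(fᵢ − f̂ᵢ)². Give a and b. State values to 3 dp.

Compute the Gram sums: Σwᵢ·1 = 10, Σwᵢ·1/d = 145/84, Σwᵢ·1/d·1/d = 16213/14112.
For MᵀWf: Σwᵢ·f = -3, Σwᵢ·1/d·f = 137/84.
Eliminating b: (16213/14112)·(row 1) − (145/84)·(row 2) gives (7505/882)·a = (16213/14112)·(-3) − (145/84)·(137/84) = -88369/14112, so a = -4651/6320.
Then b = ((137/84) − (145/84)·(-4651/6320))/(16213/14112) = 399/158.

a = -0.736, b = 2.525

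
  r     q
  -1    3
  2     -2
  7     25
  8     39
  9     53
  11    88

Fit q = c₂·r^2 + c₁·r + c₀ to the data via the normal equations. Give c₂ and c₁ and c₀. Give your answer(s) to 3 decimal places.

c₂ = 1.037, c₁ = -3.364, c₀ = -0.778

Setting ∂/∂c₂ … = 0 gives: 27716·c₂ + 2922·c₁ + 320·c₀ = 18657;  2922·c₂ + 320·c₁ + 36·c₀ = 1925;  320·c₂ + 36·c₁ + 6·c₀ = 206.
(Σr^2·r^2 = 27716, Σr^2·r = 2922, Σr^2 = 320, Σr·r = 320, Σr = 36, Σ1 = 6, Σr^2·q = 18657, Σr·q = 1925, Σq = 206.)
Solving the 3×3 system (Gaussian elimination) gives c₂ = 32201/31058, c₁ = -104485/31058, c₀ = -12076/15529.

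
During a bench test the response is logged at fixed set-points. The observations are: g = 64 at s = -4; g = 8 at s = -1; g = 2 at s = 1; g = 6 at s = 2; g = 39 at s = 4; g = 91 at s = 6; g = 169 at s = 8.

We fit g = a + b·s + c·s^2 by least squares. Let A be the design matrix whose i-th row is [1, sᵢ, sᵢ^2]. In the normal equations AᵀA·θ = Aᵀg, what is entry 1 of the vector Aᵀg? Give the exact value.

Entry 1 ↔ basis 1, so (Aᵀg)_{1} = Σᵢ gᵢ = (1)·(64) + (1)·(8) + (1)·(2) + (1)·(6) + (1)·(39) + (1)·(91) + (1)·(169) = 379.

379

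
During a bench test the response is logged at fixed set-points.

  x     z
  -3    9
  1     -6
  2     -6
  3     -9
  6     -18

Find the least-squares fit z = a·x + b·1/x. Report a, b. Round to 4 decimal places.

a = -2.8346, b = -2.5512

From the data, Σx·x = 59, Σx·1/x = 5, Σ1/x·1/x = 3/2.
For Aᵀz: Σx·z = -180, Σ1/x·z = -18.
So AᵀA·[a, b]ᵀ = Aᵀz: [[59, 5]; [5, 3/2]]·[a, b]ᵀ = [-180, -18]ᵀ.
Eliminating b: (3/2)·(row 1) − 5·(row 2) gives (127/2)·a = (3/2)·(-180) − 5·(-18) = -180, so a = -360/127.
Then b = ((-18) − 5·(-360/127))/(3/2) = -324/127.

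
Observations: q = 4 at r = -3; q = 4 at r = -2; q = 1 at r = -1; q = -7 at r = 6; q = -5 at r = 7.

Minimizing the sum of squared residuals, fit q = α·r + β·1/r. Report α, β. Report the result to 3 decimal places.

α = -0.935, β = -1.093

Forming AᵀA = [[99, 5]; [5, 1243/882]] and Aᵀq = [-98, -87/14]ᵀ gives AᵀA·[α, β]ᵀ = Aᵀq.
Δ = 99·(1243/882) − 5² = 11223/98.
α = ((-98)·(1243/882) − 5·(-87/14))/(11223/98) = -94409/101007; β = (99·(-87/14) − 5·(-98))/(11223/98) = -12271/11223.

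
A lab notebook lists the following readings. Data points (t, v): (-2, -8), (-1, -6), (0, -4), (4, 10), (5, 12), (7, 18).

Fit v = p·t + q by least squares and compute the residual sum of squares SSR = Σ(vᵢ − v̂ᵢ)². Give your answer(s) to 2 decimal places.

SSR = 2.83

Compute the Gram sums: Σt·t = 95, Σt = 13, Σ1 = 6.
Moment sums: Σt·v = 248, Σv = 22.
AᵀA·[p, q]ᵀ = Aᵀv becomes [[95, 13]; [13, 6]]·[p, q]ᵀ = [248, 22]ᵀ.
Eliminating q: 6·(row 1) − 13·(row 2) gives 401·p = 6·248 − 13·22 = 1202, so p = 1202/401.
Then q = (22 − 13·(1202/401))/6 = -1134/401.
Residuals: 330/401, -70/401, -470/401, 336/401, -64/401, -62/401; SSR = 1136/401.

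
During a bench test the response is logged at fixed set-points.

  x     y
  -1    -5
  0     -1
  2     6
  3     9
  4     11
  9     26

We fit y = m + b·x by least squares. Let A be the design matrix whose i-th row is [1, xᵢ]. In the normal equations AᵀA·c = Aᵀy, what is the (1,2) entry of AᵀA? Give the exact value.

Row 1 ↔ basis 1, column 2 ↔ basis x, so (AᵀA)_{1,2} = Σᵢ x = (1)·(-1) + (1)·(0) + (1)·(2) + (1)·(3) + (1)·(4) + (1)·(9) = 17.

17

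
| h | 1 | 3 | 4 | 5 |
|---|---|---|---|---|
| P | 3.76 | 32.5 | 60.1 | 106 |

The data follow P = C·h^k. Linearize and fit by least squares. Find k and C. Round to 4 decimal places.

k = 2.0438, C = 3.6665

Linearized form: ln P = k·ln h + ln C. From the 4 transformed points,
Σln h = 4.0943, Σ(ln h)² = 5.7191, Σln P = 13.5651, Σln h·ln P = 17.0083.
Equations: 5.7191·k + 4.0943·ln C = 17.0083;  4.0943·k + 4·ln C = 13.5651.
Slope k = (n·Σln h·ln P − Σln h·Σln P)/(n·Σ(ln h)² − (Σln h)²) = (4·17.0083 − 4.0943·13.5651)/6.1125 = 2.04384; ln C = (Σln P − k·Σln h)/n = 1.29923, so C = exp(1.29923) = 3.66647.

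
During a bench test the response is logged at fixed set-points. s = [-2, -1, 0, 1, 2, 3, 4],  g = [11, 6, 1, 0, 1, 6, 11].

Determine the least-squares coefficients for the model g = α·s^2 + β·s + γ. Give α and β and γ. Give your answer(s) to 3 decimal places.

α = 1.238, β = -2.476, γ = 1.429

Compute the Gram sums: Σs^2·s^2 = 371, Σs^2·s = 91, Σs^2 = 35, Σs·s = 35, Σs = 7, Σ1 = 7.
And Σs^2·g = 284, Σs·g = 36, Σg = 36.
Solving the 3×3 system (Gaussian elimination) gives α = 26/21, β = -52/21, γ = 10/7.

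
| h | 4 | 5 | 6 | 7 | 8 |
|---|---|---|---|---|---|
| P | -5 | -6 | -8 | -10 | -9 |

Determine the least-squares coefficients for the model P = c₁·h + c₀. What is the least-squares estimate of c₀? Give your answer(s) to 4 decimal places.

The normal equations are: 190·c₁ + 30·c₀ = -240;  30·c₁ + 5·c₀ = -38.
Δ = 190·5 − 30² = 50.
c₁ = ((-240)·5 − 30·(-38))/50 = -6/5; c₀ = (190·(-38) − 30·(-240))/50 = -2/5.

c₀ = -0.4000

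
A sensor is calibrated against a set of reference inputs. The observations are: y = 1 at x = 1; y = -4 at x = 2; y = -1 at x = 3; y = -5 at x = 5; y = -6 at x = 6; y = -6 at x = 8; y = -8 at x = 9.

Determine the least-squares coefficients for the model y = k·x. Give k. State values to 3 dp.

k = -0.868

Compute the Gram sums: Σx·x = 220.
Right-hand side: Σx·y = -191.
Hence k = -191 / 220 ≈ -0.868182.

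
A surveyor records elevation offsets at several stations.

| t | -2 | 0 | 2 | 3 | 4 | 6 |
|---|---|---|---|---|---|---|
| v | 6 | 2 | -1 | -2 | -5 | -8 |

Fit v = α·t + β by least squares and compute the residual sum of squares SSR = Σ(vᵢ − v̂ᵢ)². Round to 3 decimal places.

Setting ∂/∂α … = 0 gives: 69·α + 13·β = -88;  13·α + 6·β = -8.
(Σt·t = 69, Σt = 13, Σ1 = 6, Σt·v = -88, Σv = -8.)
Eliminating β: 6·(row 1) − 13·(row 2) gives 245·α = 6·(-88) − 13·(-8) = -424, so α = -424/245.
Then β = ((-8) − 13·(-424/245))/6 = 592/245.
Residuals: 6/49, -102/245, 11/245, 38/49, -121/245, -8/245; SSR = 254/245.

SSR = 1.037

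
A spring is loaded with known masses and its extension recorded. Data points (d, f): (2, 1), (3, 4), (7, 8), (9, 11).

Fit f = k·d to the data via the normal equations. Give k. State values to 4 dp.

Sums needed: Σd·d = 143.
Moment sums: Σd·f = 169.
So AᵀA·[k]ᵀ = Aᵀf: [[143]]·[k]ᵀ = [169]ᵀ.
Hence k = 169 / 143 ≈ 1.18182.

k = 1.1818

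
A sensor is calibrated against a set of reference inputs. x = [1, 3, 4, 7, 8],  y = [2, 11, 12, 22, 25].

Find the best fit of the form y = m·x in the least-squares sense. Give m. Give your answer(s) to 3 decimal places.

Forming AᵀA = [[139]] and Aᵀy = [437]ᵀ gives AᵀA·[m]ᵀ = Aᵀy.
m = 437/139 = 3.14388.

m = 3.144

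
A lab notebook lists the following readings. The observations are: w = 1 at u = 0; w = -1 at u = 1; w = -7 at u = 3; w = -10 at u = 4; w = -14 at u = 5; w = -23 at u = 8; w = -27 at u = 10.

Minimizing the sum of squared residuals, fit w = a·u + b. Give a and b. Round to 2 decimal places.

From the data, Σu·u = 215, Σu = 31, Σ1 = 7.
Moment sums: Σu·w = -586, Σw = -81.
Eliminating b: 7·(row 1) − 31·(row 2) gives 544·a = 7·(-586) − 31·(-81) = -1591, so a = -1591/544.
Then b = ((-81) − 31·(-1591/544))/7 = 751/544.

a = -2.92, b = 1.38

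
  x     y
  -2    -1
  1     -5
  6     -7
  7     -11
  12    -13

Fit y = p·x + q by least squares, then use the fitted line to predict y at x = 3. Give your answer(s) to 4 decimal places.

With design matrix M, MᵀM = [[234, 24]; [24, 5]] and Mᵀy = [-278, -37]ᵀ.
Δ = 234·5 − 24² = 594.
p = ((-278)·5 − 24·(-37))/594 = -251/297; q = (234·(-37) − 24·(-278))/594 = -331/99.
At x = 3: ŷ = (-251/297)·(3) + (-331/99)·(1) = -194/33.

ŷ = -5.8788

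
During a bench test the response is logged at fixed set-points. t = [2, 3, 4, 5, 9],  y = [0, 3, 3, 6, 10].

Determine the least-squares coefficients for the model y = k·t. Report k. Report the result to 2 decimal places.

Normal-equation sums: Σt·t = 135.
Right-hand side: Σt·y = 141.
k = 141/135 = 1.04444.

k = 1.04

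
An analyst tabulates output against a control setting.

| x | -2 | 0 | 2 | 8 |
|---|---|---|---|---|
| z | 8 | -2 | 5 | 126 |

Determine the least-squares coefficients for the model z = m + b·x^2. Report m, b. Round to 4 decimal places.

m = -1.6610, b = 1.9951

Compute the Gram sums: Σ1 = 4, Σx^2 = 72, Σx^2·x^2 = 4128.
Right-hand side: Σz = 137, Σx^2·z = 8116.
MᵀM·[m, b]ᵀ = Mᵀz becomes [[4, 72]; [72, 4128]]·[m, b]ᵀ = [137, 8116]ᵀ.
det = 4·4128 − 72² = 11328.
m = (137·4128 − 72·8116)/11328 = -98/59; b = (4·8116 − 72·137)/11328 = 2825/1416.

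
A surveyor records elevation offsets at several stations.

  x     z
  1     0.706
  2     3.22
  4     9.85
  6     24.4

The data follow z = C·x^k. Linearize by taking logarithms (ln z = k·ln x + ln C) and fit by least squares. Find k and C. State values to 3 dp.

With ln zᵢ as the transformed response and ln xᵢ as the regressor:
Sums: Σln x = 3.8712, Σ(ln x)² = 5.6127, Σln z = 6.3033, Σln x·ln z = 9.7056.
Normal system: [[5.6127, 3.8712]; [3.8712, 4]]·[k, ln C]ᵀ = [9.7056, 6.3033]ᵀ.
Solving (det = 7.4645): k = 1.93195, ln C = -0.29392, so C = exp(-0.29392) = 0.74533.

k = 1.932, C = 0.745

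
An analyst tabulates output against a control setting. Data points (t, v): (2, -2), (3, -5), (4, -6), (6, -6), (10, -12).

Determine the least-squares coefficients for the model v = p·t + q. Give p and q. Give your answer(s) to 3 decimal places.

Normal-equation sums: Σt·t = 165, Σt = 25, Σ1 = 5.
Right-hand side: Σt·v = -199, Σv = -31.
Normal equations: [[165, 25]; [25, 5]]·[p, q]ᵀ = [-199, -31]ᵀ.
Δ = 165·5 − 25² = 200.
p = ((-199)·5 − 25·(-31))/200 = -11/10; q = (165·(-31) − 25·(-199))/200 = -7/10.

p = -1.100, q = -0.700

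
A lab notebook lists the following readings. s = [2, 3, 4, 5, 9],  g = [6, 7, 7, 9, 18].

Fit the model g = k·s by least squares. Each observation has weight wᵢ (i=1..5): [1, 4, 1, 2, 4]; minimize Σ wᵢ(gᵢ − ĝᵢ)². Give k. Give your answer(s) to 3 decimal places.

The normal system MᵀWM·[k]ᵀ = MᵀWg is [[430]]·[k]ᵀ = [862]ᵀ.
k = 862/430 = 2.00465.

k = 2.005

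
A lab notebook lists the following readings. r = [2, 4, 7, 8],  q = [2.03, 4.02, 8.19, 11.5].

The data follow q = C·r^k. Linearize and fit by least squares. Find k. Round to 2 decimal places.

Let Y = ln q. Fitting Y = k·ln r + ln C by least squares:
Over the data: Σln r = 6.1048, Σ(ln r)² = 10.5129, Σln q = 6.6446, Σln r·ln q = 11.5903.
Normal system: [[10.5129, 6.1048]; [6.1048, 4]]·[k, ln C]ᵀ = [11.5903, 6.6446]ᵀ.
Δ = 10.5129·4 − (6.1048)² = 4.7831; k = (11.5903·4 − 6.1048·6.6446)/4.7831 = 1.21205, ln C = (10.5129·6.6446 − 6.1048·11.5903)/4.7831 = -0.18869.

k = 1.21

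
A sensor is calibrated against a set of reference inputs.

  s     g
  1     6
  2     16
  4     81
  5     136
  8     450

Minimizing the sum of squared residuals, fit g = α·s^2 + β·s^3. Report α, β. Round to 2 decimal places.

AᵀA·[α, β]ᵀ = Aᵀg reads: 4994·α + 36950·β = 33566;  36950·α + 281930·β = 252718.
det = 4994·281930 − 36950² = 42655920.
α = (33566·281930 − 36950·252718)/42655920 = 3133307/1066398; β = (4994·252718 − 36950·33566)/42655920 = 2726249/5331990.

α = 2.94, β = 0.51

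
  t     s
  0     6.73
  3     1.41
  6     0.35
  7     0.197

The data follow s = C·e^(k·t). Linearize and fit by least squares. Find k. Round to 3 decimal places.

Let Y = ln s. Fitting Y = k·t + ln C by least squares:
Σt = 16.0000, Σ(t)² = 94.0000, Σln s = -0.4242, Σt·ln s = -16.6400.
Equations: 94.0000·k + 16.0000·ln C = -16.6400;  16.0000·k + 4·ln C = -0.4242.
Δ = 94.0000·4 − (16.0000)² = 120.0000; k = (-16.6400·4 − 16.0000·-0.4242)/120.0000 = -0.49811, ln C = (94.0000·-0.4242 − 16.0000·-16.6400)/120.0000 = 1.88637.

k = -0.498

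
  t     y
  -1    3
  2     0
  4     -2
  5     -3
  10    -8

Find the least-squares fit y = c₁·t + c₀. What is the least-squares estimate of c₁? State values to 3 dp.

c₁ = -1.000

The normal equations are: 146·c₁ + 20·c₀ = -106;  20·c₁ + 5·c₀ = -10.
(Σt·t = 146, Σt = 20, Σ1 = 5, Σt·y = -106, Σy = -10.)
Eliminating c₀: 5·(row 1) − 20·(row 2) gives 330·c₁ = 5·(-106) − 20·(-10) = -330, so c₁ = -1.
Then c₀ = ((-10) − 20·(-1))/5 = 2.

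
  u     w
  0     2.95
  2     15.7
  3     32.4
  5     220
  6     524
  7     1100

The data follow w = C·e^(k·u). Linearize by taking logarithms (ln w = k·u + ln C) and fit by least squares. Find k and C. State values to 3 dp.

Linearized form: ln w = k·u + ln C. From the 6 transformed points,
Σu = 23.0000, Σ(u)² = 123.0000, Σln w = 25.9718, Σu·ln w = 129.5003.
Equations: 123.0000·k + 23.0000·ln C = 129.5003;  23.0000·k + 6·ln C = 25.9718.
Slope k = (n·Σu·ln w − Σu·Σln w)/(n·Σ(u)² − (Σu)²) = (6·129.5003 − 23.0000·25.9718)/209.0000 = 0.85957; ln C = (Σln w − k·Σu)/n = 1.03361, so C = exp(1.03361) = 2.81120.

k = 0.860, C = 2.811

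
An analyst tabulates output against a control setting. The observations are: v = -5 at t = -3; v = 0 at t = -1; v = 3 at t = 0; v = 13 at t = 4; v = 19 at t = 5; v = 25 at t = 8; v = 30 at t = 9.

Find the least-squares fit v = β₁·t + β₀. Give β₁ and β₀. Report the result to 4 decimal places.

Compute the Gram sums: Σt·t = 196, Σt = 22, Σ1 = 7.
Right-hand side: Σt·v = 632, Σv = 85.
Normal equations: [[196, 22]; [22, 7]]·[β₁, β₀]ᵀ = [632, 85]ᵀ.
Determinant 196·7 − 22² = 888.
β₁ = (632·7 − 22·85)/888 = 1277/444; β₀ = (196·85 − 22·632)/888 = 689/222.

β₁ = 2.8761, β₀ = 3.1036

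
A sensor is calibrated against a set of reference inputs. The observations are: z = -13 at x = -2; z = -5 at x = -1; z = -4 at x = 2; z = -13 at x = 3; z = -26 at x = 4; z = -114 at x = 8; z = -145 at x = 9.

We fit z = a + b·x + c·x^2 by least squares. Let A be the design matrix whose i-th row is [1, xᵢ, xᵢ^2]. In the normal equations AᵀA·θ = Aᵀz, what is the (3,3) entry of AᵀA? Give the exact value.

Row 3 ↔ basis x^2, column 3 ↔ basis x^2, so (AᵀA)_{3,3} = Σᵢ (x^2)·(x^2) = (4)·(4) + (1)·(1) + (4)·(4) + (9)·(9) + (16)·(16) + (64)·(64) + (81)·(81) = 11027.

11027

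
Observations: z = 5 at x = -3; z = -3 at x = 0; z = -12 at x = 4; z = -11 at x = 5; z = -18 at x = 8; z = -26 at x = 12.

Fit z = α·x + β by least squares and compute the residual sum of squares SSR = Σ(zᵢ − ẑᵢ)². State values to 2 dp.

SSR = 6.81

Compute the Gram sums: Σx·x = 258, Σx = 26, Σ1 = 6.
Moment sums: Σx·z = -574, Σz = -65.
Δ = 258·6 − 26² = 872.
α = ((-574)·6 − 26·(-65))/872 = -877/436; β = (258·(-65) − 26·(-574))/872 = -923/436.
Residuals: 118/109, -385/436, -801/436, 128/109, 91/436, 111/436; SSR = 2971/436.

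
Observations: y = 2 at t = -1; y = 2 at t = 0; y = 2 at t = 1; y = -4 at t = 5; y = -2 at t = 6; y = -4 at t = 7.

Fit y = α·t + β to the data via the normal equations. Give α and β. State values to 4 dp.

Forming MᵀM = [[112, 18]; [18, 6]] and Mᵀy = [-60, -4]ᵀ gives MᵀM·[α, β]ᵀ = Mᵀy.
det = 112·6 − 18² = 348.
α = ((-60)·6 − 18·(-4))/348 = -24/29; β = (112·(-4) − 18·(-60))/348 = 158/87.

α = -0.8276, β = 1.8161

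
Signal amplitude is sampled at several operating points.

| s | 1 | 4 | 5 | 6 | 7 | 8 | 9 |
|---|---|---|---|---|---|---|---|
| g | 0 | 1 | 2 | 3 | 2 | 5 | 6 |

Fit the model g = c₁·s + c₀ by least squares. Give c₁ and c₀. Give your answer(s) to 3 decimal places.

Sums needed: Σs·s = 272, Σs = 40, Σ1 = 7.
Moment sums: Σs·g = 140, Σg = 19.
Δ = 272·7 − 40² = 304.
c₁ = (140·7 − 40·19)/304 = 55/76; c₀ = (272·19 − 40·140)/304 = -27/19.

c₁ = 0.724, c₀ = -1.421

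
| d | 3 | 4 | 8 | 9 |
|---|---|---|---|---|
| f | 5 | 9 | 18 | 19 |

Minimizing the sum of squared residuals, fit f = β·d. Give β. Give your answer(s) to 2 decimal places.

Entries of MᵀM: Σd·d = 170.
Moment sums: Σd·f = 366.
Hence β = 366 / 170 ≈ 2.15294.

β = 2.15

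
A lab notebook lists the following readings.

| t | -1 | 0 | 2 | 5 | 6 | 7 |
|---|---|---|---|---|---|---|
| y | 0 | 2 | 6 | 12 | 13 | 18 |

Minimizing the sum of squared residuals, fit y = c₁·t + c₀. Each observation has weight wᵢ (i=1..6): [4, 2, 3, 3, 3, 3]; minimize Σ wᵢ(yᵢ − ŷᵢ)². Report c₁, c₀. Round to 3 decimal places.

Normal-equation sums: Σwᵢ·t·t = 346, Σwᵢ·t = 56, Σwᵢ·1 = 18.
For AᵀWy: Σwᵢ·t·y = 828, Σwᵢ·y = 151.
AᵀWA·[c₁, c₀]ᵀ = AᵀWy becomes [[346, 56]; [56, 18]]·[c₁, c₀]ᵀ = [828, 151]ᵀ.
Δ = 346·18 − 56² = 3092.
c₁ = (828·18 − 56·151)/3092 = 1612/773; c₀ = (346·151 − 56·828)/3092 = 2939/1546.

c₁ = 2.085, c₀ = 1.901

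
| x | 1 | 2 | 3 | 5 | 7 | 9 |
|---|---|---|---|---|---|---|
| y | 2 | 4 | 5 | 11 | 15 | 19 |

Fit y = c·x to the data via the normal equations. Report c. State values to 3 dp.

c = 2.107

Setting ∂/∂c … = 0 gives: 169·c = 356.
(Σx·x = 169, Σx·y = 356.)
c = 356/169 = 2.10651.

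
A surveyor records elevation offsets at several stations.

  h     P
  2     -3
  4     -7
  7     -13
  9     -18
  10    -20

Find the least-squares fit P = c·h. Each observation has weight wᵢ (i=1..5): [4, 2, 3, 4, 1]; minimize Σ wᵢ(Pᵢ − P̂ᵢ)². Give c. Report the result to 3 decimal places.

Sums needed: Σwᵢ·h·h = 619.
Moment sums: Σwᵢ·h·P = -1201.
Hence c = -1201 / 619 ≈ -1.94023.

c = -1.940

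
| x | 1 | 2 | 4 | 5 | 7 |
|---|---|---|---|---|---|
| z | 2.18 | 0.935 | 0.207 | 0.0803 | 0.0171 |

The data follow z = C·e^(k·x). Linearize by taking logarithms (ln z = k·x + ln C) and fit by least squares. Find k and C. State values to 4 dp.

With ln zᵢ as the transformed response and xᵢ as the regressor:
Σx = 19.0000, Σ(x)² = 95.0000, Σln z = -7.4536, Σx·ln z = -46.7459.
Normal system: [[95.0000, 19.0000]; [19.0000, 5]]·[k, ln C]ᵀ = [-46.7459, -7.4536]ᵀ.
Δ = 95.0000·5 − (19.0000)² = 114.0000; k = (-46.7459·5 − 19.0000·-7.4536)/114.0000 = -0.80800, ln C = (95.0000·-7.4536 − 19.0000·-46.7459)/114.0000 = 1.57967, so C = exp(1.57967) = 4.85333.

k = -0.8080, C = 4.8533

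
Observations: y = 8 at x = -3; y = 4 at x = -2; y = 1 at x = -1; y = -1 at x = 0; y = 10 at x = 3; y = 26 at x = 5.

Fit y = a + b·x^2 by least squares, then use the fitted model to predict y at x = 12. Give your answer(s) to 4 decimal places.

ŷ = 152.0952

Entries of MᵀM: Σ1 = 6, Σx^2 = 48, Σx^2·x^2 = 804.
Moment sums: Σy = 48, Σx^2·y = 829.
MᵀM·[a, b]ᵀ = Mᵀy becomes [[6, 48]; [48, 804]]·[a, b]ᵀ = [48, 829]ᵀ.
Determinant 6·804 − 48² = 2520.
a = (48·804 − 48·829)/2520 = -10/21; b = (6·829 − 48·48)/2520 = 89/84.
At x = 12: ŷ = (-10/21)·(1) + (89/84)·(144) = 3194/21.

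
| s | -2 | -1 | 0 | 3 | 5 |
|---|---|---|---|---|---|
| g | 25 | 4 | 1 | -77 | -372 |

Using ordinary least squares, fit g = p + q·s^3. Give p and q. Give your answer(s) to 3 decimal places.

p = 1.564, q = -2.985

From the data, Σ1 = 5, Σs^3 = 143, Σs^3·s^3 = 16419.
Moment sums: Σg = -419, Σs^3·g = -48783.
Normal equations: [[5, 143]; [143, 16419]]·[p, q]ᵀ = [-419, -48783]ᵀ.
Eliminating q: 16419·(row 1) − 143·(row 2) gives 61646·p = 16419·(-419) − 143·(-48783) = 96408, so p = 3708/2371.
Then q = ((-48783) − 143·(3708/2371))/16419 = -91999/30823.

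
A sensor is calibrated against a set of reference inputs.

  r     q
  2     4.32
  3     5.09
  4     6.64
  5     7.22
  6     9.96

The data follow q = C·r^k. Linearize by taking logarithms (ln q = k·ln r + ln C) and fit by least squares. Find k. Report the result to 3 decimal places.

k = 0.721

With ln qᵢ as the transformed response and ln rᵢ as the regressor:
AᵀA = [[9.4099, 6.5793]; [6.5793, 5]], rhs = [12.7265, 9.2591]ᵀ  (here Σln r = 6.5793, Σ(ln r)² = 9.4099, Σln q = 9.2591, Σln r·ln q = 12.7265).
Δ = 9.4099·5 − (6.5793)² = 3.7630; k = (12.7265·5 − 6.5793·9.2591)/3.7630 = 0.72147, ln C = (9.4099·9.2591 − 6.5793·12.7265)/3.7630 = 0.90248.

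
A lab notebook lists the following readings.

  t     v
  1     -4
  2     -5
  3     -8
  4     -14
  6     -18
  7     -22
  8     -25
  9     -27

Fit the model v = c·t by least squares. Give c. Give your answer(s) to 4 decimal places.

Normal-equation sums: Σt·t = 260.
For Aᵀv: Σt·v = -799.
So AᵀA·[c]ᵀ = Aᵀv: [[260]]·[c]ᵀ = [-799]ᵀ.
Hence c = -799 / 260 ≈ -3.07308.

c = -3.0731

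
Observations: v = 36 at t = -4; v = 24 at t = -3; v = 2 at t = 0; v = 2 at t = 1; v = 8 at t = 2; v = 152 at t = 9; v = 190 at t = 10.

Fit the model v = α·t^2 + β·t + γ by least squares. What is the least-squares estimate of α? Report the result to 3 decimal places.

α = 1.973

AᵀA·[α, β, γ]ᵀ = Aᵀv reads: 16915·α + 1647·β + 211·γ = 32138;  1647·α + 211·β + 15·γ = 3070;  211·α + 15·β + 7·γ = 414.
(Σt^2·t^2 = 16915, Σt^2·t = 1647, Σt^2 = 211, Σt·t = 211, Σt = 15, Σ1 = 7, Σt^2·v = 32138, Σt·v = 3070, Σv = 414.)
Row-reducing yields α = 397217/201306, β = -65593/67102, γ = 177113/100653.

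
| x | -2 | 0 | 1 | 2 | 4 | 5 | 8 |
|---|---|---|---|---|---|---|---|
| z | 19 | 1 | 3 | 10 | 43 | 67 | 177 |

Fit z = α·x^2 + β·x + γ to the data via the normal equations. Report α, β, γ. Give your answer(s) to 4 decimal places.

With design matrix A, AᵀA = [[5010, 702, 114]; [702, 114, 18]; [114, 18, 7]] and Aᵀz = [13810, 1908, 320]ᵀ.
Inverting the 3×3 Gram matrix, [α, β, γ]ᵀ = [80837/27048, -18213/9016, 5041/2254]ᵀ.

α = 2.9886, β = -2.0201, γ = 2.2365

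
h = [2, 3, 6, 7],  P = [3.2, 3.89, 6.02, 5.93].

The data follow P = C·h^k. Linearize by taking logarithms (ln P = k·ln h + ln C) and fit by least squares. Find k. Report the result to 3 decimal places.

With ln Pᵢ as the transformed response and ln hᵢ as the regressor:
Σln h = 5.5294, Σ(ln h)² = 8.6844, Σln P = 6.0967, Σln h·ln P = 8.9787.
Equations: 8.6844·k + 5.5294·ln C = 8.9787;  5.5294·k + 4·ln C = 6.0967.
Solving (det = 4.1629): k = 0.52939, ln C = 0.79236.

k = 0.529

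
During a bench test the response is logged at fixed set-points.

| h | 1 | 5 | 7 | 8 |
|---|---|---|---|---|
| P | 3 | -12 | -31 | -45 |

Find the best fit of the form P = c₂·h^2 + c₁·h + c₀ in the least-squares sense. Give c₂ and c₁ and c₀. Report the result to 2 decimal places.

c₂ = -1.05, c₁ = 2.61, c₀ = 1.40

The normal equations are: 7123·c₂ + 981·c₁ + 139·c₀ = -4696;  981·c₂ + 139·c₁ + 21·c₀ = -634;  139·c₂ + 21·c₁ + 4·c₀ = -85.
(Σh^2·h^2 = 7123, Σh^2·h = 981, Σh^2 = 139, Σh·h = 139, Σh = 21, Σ1 = 4, Σh^2·P = -4696, Σh·P = -634, ΣP = -85.)
Row-reducing yields c₂ = -389/372, c₁ = 1617/620, c₀ = 649/465.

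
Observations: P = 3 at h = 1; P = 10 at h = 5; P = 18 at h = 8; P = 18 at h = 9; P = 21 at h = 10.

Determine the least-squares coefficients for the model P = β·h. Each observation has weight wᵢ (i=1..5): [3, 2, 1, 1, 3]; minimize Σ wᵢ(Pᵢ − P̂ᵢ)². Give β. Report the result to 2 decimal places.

β = 2.10

From the data, Σwᵢ·h·h = 498.
Moment sums: Σwᵢ·h·P = 1045.
Hence β = 1045 / 498 ≈ 2.09839.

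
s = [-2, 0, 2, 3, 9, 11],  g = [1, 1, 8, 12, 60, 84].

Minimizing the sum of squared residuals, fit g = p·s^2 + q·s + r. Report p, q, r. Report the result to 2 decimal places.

p = 0.52, q = 1.76, r = 1.98

Forming XᵀX = [[21315, 2087, 219]; [2087, 219, 23]; [219, 23, 6]] and Xᵀg = [15168, 1514, 166]ᵀ gives XᵀX·[p, q, r]ᵀ = Xᵀg.
Row-reducing yields p = 58123/111984, q = 328359/186640, r = 138443/69990.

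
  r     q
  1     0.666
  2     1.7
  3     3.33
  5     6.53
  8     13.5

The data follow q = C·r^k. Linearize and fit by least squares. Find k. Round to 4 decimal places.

Linearized form: ln q = k·ln r + ln C. From the 5 transformed points,
Σln r = 5.4806, Σ(ln r)² = 8.6018, Σln q = 5.8062, Σln r·ln q = 10.1215.
Equations: 8.6018·k + 5.4806·ln C = 10.1215;  5.4806·k + 5·ln C = 5.8062.
Solving (det = 12.9714): k = 1.44823, ln C = -0.42620.

k = 1.4482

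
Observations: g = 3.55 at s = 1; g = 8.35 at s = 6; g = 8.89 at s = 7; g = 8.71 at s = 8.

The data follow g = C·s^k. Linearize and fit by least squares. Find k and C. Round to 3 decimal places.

Linearized form: ln g = k·ln s + ln C. From the 4 transformed points,
AᵀA = [[11.3210, 5.8171]; [5.8171, 4]], rhs = [12.5551, 7.7386]ᵀ  (here Σln s = 5.8171, Σ(ln s)² = 11.3210, Σln g = 7.7386, Σln s·ln g = 12.5551).
Solving (det = 11.4454): k = 0.45470, ln C = 1.27339, so C = exp(1.27339) = 3.57294.

k = 0.455, C = 3.573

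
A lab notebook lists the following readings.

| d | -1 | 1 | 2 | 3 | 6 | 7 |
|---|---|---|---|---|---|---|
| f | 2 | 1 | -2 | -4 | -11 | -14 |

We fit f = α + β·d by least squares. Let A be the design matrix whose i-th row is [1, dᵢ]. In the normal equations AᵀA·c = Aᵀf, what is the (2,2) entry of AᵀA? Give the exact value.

Row 2 ↔ basis d, column 2 ↔ basis d, so (AᵀA)_{2,2} = Σᵢ (d)·(d) = (-1)·(-1) + (1)·(1) + (2)·(2) + (3)·(3) + (6)·(6) + (7)·(7) = 100.

100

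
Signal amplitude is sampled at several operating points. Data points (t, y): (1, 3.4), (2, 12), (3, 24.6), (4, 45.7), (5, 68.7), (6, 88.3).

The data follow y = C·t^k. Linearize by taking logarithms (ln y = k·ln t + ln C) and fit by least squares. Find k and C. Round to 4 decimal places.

Linearized form: ln y = k·ln t + ln C. From the 6 transformed points,
Over the data: Σln t = 6.5793, Σ(ln t)² = 9.4099, Σln y = 19.4440, Σln t·ln y = 25.3755.
Normal system: [[9.4099, 6.5793]; [6.5793, 6]]·[k, ln C]ᵀ = [25.3755, 19.4440]ᵀ.
Slope k = (n·Σln t·ln y − Σln t·Σln y)/(n·Σ(ln t)² − (Σln t)²) = (6·25.3755 − 6.5793·19.4440)/13.1729 = 1.84665; ln C = (Σln y − k·Σln t)/n = 1.21574, so C = exp(1.21574) = 3.37279.

k = 1.8466, C = 3.3728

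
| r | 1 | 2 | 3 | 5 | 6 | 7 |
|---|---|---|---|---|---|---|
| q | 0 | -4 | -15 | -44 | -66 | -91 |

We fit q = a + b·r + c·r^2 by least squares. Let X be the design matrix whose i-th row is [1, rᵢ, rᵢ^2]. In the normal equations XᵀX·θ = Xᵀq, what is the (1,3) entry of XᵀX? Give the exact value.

Row 1 ↔ basis 1, column 3 ↔ basis r^2, so (XᵀX)_{1,3} = Σᵢ r^2 = (1)·(1) + (1)·(4) + (1)·(9) + (1)·(25) + (1)·(36) + (1)·(49) = 124.

124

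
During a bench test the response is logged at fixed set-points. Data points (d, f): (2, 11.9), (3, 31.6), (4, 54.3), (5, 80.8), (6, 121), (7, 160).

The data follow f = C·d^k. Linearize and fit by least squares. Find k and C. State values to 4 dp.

Taking logs, ln f = k·ln d + ln C, so regress ln f on ln d.
Σln d = 8.5252, Σ(ln d)² = 13.1965, Σln f = 24.1872, Σln d·ln f = 36.5852.
Normal system: [[13.1965, 8.5252]; [8.5252, 6]]·[k, ln C]ᵀ = [36.5852, 24.1872]ᵀ.
Solving (det = 6.5005): k = 2.04784, ln C = 1.12150, so C = exp(1.12150) = 3.06946.

k = 2.0478, C = 3.0695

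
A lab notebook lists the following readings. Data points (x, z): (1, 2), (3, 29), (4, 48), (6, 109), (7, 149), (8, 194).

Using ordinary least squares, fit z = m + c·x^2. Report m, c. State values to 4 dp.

m = -0.0021, c = 3.0344

Setting ∂/∂m … = 0 gives: 6·m + 175·c = 531;  175·m + 8131·c = 24672.
(Σ1 = 6, Σx^2 = 175, Σx^2·x^2 = 8131, Σz = 531, Σx^2·z = 24672.)
Δ = 6·8131 − 175² = 18161.
m = (531·8131 − 175·24672)/18161 = -3/1397; c = (6·24672 − 175·531)/18161 = 4239/1397.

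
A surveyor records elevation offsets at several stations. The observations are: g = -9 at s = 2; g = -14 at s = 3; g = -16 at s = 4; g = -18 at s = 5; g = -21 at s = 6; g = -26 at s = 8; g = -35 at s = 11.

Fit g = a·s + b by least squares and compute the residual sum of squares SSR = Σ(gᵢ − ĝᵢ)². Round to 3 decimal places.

Forming MᵀM = [[275, 39]; [39, 7]] and Mᵀg = [-933, -139]ᵀ gives MᵀM·[a, b]ᵀ = Mᵀg.
Eliminating b: 7·(row 1) − 39·(row 2) gives 404·a = 7·(-933) − 39·(-139) = -1110, so a = -555/202.
Then b = ((-139) − 39·(-555/202))/7 = -919/202.
Residuals: 211/202, -122/101, -93/202, 29/101, 7/202, 107/202, -23/101; SSR = 321/101.

SSR = 3.178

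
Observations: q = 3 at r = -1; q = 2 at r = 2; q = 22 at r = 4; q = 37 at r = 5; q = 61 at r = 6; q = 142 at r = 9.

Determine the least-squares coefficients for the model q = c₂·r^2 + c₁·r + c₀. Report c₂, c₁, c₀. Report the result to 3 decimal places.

With design matrix M, MᵀM = [[8755, 1141, 163]; [1141, 163, 25]; [163, 25, 6]] and Mᵀq = [14986, 1918, 267]ᵀ.
Inverting the 3×3 Gram matrix, [c₂, c₁, c₀]ᵀ = [5923/2948, -6133/2948, -1042/737]ᵀ.

c₂ = 2.009, c₁ = -2.080, c₀ = -1.414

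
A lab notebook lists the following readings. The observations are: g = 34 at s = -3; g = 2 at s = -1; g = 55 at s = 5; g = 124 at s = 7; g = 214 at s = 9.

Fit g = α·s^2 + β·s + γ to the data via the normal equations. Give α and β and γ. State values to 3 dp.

α = 3.084, β = -3.440, γ = -4.282

Compute the Gram sums: Σs^2·s^2 = 9669, Σs^2·s = 1169, Σs^2 = 165, Σs·s = 165, Σs = 17, Σ1 = 5.
And Σs^2·g = 25093, Σs·g = 2965, Σg = 429.
Solving the 3×3 system (Gaussian elimination) gives α = 20035/6496, β = -5587/1624, γ = -27815/6496.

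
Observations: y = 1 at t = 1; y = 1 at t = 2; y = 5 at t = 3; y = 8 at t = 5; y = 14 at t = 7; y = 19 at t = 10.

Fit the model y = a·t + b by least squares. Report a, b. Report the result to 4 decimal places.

a = 2.1279, b = -1.9302

Entries of XᵀX: Σt·t = 188, Σt = 28, Σ1 = 6.
Right-hand side: Σt·y = 346, Σy = 48.
So XᵀX·[a, b]ᵀ = Xᵀy: [[188, 28]; [28, 6]]·[a, b]ᵀ = [346, 48]ᵀ.
det = 188·6 − 28² = 344.
a = (346·6 − 28·48)/344 = 183/86; b = (188·48 − 28·346)/344 = -83/43.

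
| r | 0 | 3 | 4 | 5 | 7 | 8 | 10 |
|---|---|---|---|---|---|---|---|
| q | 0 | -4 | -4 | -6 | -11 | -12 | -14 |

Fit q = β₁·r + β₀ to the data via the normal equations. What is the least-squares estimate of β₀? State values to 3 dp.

β₀ = 0.665

From the data, Σr·r = 263, Σr = 37, Σ1 = 7.
Right-hand side: Σr·q = -371, Σq = -51.
Determinant 263·7 − 37² = 472.
β₁ = ((-371)·7 − 37·(-51))/472 = -355/236; β₀ = (263·(-51) − 37·(-371))/472 = 157/236.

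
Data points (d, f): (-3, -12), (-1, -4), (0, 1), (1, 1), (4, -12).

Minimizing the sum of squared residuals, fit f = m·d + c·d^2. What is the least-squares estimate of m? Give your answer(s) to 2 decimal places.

m = 1.14

Sums needed: Σd·d = 27, Σd·d^2 = 37, Σd^2·d^2 = 339.
Moment sums: Σd·f = -7, Σd^2·f = -303.
So XᵀX·[m, c]ᵀ = Xᵀf: [[27, 37]; [37, 339]]·[m, c]ᵀ = [-7, -303]ᵀ.
Determinant 27·339 − 37² = 7784.
m = ((-7)·339 − 37·(-303))/7784 = 4419/3892; c = (27·(-303) − 37·(-7))/7784 = -3961/3892.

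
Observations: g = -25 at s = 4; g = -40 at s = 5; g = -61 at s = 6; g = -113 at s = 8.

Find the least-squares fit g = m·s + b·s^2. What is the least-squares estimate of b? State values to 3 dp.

Sums needed: Σs·s = 141, Σs·s^2 = 917, Σs^2·s^2 = 6273.
For Mᵀg: Σs·g = -1570, Σs^2·g = -10828.
So MᵀM·[m, b]ᵀ = Mᵀg: [[141, 917]; [917, 6273]]·[m, b]ᵀ = [-1570, -10828]ᵀ.
det = 141·6273 − 917² = 43604.
m = ((-1570)·6273 − 917·(-10828))/43604 = 40333/21802; b = (141·(-10828) − 917·(-1570))/43604 = -43529/21802.

b = -1.997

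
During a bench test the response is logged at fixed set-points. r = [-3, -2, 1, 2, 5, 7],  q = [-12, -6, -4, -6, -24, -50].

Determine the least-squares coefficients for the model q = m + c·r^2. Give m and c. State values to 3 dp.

From the data, Σ1 = 6, Σr^2 = 92, Σr^2·r^2 = 3140.
Moment sums: Σq = -102, Σr^2·q = -3210.
Determinant 6·3140 − 92² = 10376.
m = ((-102)·3140 − 92·(-3210))/10376 = -3120/1297; c = (6·(-3210) − 92·(-102))/10376 = -2469/2594.

m = -2.406, c = -0.952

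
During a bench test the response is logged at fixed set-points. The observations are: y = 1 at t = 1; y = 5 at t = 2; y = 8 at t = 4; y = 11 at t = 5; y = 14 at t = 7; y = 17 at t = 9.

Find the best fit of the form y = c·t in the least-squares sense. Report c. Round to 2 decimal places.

Entries of AᵀA: Σt·t = 176.
Moment sums: Σt·y = 349.
So AᵀA·[c]ᵀ = Aᵀy: [[176]]·[c]ᵀ = [349]ᵀ.
Hence c = 349 / 176 ≈ 1.98295.

c = 1.98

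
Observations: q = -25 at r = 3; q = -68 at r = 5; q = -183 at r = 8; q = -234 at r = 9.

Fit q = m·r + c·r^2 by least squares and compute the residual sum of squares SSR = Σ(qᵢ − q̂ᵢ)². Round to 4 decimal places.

SSR = 4.4796

Entries of MᵀM: Σr·r = 179, Σr·r^2 = 1393, Σr^2·r^2 = 11363.
Moment sums: Σr·q = -3985, Σr^2·q = -32591.
Normal equations: [[179, 1393]; [1393, 11363]]·[m, c]ᵀ = [-3985, -32591]ᵀ.
Determinant 179·11363 − 1393² = 93528.
m = ((-3985)·11363 − 1393·(-32591))/93528 = 9809/7794; c = (179·(-32591) − 1393·(-3985))/93528 = -23557/7794.
Residuals: -2044/1299, 1648/1299, 479/1299, -220/433; SSR = 5819/1299.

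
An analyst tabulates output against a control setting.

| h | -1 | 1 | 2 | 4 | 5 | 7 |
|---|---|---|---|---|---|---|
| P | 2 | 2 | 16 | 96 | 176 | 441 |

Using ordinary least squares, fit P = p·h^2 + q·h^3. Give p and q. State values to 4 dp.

Entries of XᵀX: Σh^2·h^2 = 3300, Σh^2·h^3 = 20988, Σh^3·h^3 = 137436.
For XᵀP: Σh^2·P = 27613, Σh^3·P = 179535.
XᵀX·[p, q]ᵀ = XᵀP becomes [[3300, 20988]; [20988, 137436]]·[p, q]ᵀ = [27613, 179535]ᵀ.
Eliminating q: 137436·(row 1) − 20988·(row 2) gives 13042656·p = 137436·27613 − 20988·179535 = 26939688, so p = 1122487/543444.
Then q = (179535 − 20988·(1122487/543444))/137436 = 8159/8234.

p = 2.0655, q = 0.9909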